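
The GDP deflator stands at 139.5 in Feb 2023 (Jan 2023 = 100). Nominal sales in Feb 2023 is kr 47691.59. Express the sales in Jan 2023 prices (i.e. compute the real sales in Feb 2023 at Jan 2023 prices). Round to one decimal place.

Real = Nominal ÷ (Index/100) = 47691.59 ÷ (139.5/100)
     = 47691.59 ÷ 1.395 = 34187.5197

34187.5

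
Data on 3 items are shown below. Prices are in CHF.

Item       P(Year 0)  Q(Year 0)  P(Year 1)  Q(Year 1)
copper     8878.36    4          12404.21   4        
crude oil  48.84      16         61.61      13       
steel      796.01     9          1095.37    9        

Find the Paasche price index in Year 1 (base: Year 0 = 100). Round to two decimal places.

139.17

Paasche price index uses current-period quantities as weights.
ΣP(Year 1)·Q(Year 1) = 12404.21×4 + 61.61×13 + 1095.37×9 = 49616.84 + 800.93 + 9858.33 = 60276.1
ΣP(Year 0)·Q(Year 1) = 8878.36×4 + 48.84×13 + 796.01×9 = 35513.44 + 634.92 + 7164.09 = 43312.45
Index = 60276.1 / 43312.45 × 100 = 139.1658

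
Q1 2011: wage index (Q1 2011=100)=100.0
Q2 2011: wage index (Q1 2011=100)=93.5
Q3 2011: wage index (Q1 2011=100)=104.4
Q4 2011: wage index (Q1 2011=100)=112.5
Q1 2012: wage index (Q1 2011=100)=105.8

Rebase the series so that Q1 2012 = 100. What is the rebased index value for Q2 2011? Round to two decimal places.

Rebased(Q2 2011) = 93.5 / 105.8 × 100 = 88.3743

88.37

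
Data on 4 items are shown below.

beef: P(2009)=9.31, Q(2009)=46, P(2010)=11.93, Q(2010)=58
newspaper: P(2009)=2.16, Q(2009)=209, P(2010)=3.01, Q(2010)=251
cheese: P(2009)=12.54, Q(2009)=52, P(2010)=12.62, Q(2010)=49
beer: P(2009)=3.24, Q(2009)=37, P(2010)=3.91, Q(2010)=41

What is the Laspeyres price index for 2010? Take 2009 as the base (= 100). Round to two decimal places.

Laspeyres price index uses base-period quantities as weights.
ΣP(2010)·Q(2009) = 11.93×46 + 3.01×209 + 12.62×52 + 3.91×37 = 548.78 + 629.09 + 656.24 + 144.67 = 1978.78
ΣP(2009)·Q(2009) = 9.31×46 + 2.16×209 + 12.54×52 + 3.24×37 = 428.26 + 451.44 + 652.08 + 119.88 = 1651.66
Index = 1978.78 / 1651.66 × 100 = 119.8055

119.81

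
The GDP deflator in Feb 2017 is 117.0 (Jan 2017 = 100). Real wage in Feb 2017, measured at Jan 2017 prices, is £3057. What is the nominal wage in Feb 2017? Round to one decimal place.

Nominal = Real × (Index/100) = 3057 × (117.0/100)
        = 3057 × 1.170 = 3576.6900

3576.7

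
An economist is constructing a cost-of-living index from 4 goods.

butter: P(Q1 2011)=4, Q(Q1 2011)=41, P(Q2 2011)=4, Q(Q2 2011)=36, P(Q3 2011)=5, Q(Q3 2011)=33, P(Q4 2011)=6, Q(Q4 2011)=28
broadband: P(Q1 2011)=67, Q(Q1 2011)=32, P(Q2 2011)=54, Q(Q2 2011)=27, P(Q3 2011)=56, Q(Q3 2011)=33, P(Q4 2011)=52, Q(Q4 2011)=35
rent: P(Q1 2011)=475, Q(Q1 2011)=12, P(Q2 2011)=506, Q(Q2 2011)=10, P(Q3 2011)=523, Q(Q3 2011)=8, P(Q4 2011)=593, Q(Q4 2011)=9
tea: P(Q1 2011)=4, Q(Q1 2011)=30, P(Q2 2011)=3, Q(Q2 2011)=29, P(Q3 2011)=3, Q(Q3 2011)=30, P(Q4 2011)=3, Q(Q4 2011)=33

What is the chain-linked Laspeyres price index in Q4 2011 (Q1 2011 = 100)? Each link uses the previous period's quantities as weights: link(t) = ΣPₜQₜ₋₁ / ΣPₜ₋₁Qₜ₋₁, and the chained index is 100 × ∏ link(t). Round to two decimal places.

Link Q1 2011→Q2 2011:
ΣP(Q2 2011)Q(Q1 2011) = 4×41 + 54×32 + 506×12 + 3×30 = 164 + 1728 + 6072 + 90 = 8054
ΣP(Q1 2011)Q(Q1 2011) = 4×41 + 67×32 + 475×12 + 4×30 = 164 + 2144 + 5700 + 120 = 8128
link = 8054/8128 = 0.990896
Link Q2 2011→Q3 2011:
ΣP(Q3 2011)Q(Q2 2011) = 5×36 + 56×27 + 523×10 + 3×29 = 180 + 1512 + 5230 + 87 = 7009
ΣP(Q2 2011)Q(Q2 2011) = 4×36 + 54×27 + 506×10 + 3×29 = 144 + 1458 + 5060 + 87 = 6749
link = 7009/6749 = 1.038524
Link Q3 2011→Q4 2011:
ΣP(Q4 2011)Q(Q3 2011) = 6×33 + 52×33 + 593×8 + 3×30 = 198 + 1716 + 4744 + 90 = 6748
ΣP(Q3 2011)Q(Q3 2011) = 5×33 + 56×33 + 523×8 + 3×30 = 165 + 1848 + 4184 + 90 = 6287
link = 6748/6287 = 1.073326
Chained index = 100 × 0.990896 × 1.038524 × 1.073326 = 110.4527

110.45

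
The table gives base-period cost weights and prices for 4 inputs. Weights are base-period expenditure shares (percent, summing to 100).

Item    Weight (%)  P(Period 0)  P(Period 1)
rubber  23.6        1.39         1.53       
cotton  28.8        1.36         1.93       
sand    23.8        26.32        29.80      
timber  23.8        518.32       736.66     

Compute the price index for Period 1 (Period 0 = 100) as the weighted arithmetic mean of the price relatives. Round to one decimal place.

127.6

rubber: 23.6 × (1.53/1.39) = 23.6 × 1.100719 = 25.9770
cotton: 28.8 × (1.93/1.36) = 28.8 × 1.419118 = 40.8706
sand: 23.8 × (29.80/26.32) = 23.8 × 1.132219 = 26.9468
timber: 23.8 × (736.66/518.32) = 23.8 × 1.421246 = 33.8256
Index = Σ wᵢ·(p₁ᵢ/p₀ᵢ) = 25.9770 + 40.8706 + 26.9468 + 33.8256 = 127.6200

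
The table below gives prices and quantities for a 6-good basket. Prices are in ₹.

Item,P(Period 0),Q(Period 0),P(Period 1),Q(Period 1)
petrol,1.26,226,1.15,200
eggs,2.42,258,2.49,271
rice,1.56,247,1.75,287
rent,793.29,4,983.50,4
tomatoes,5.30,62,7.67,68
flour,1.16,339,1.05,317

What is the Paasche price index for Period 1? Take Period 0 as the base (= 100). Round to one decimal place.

117.9

Paasche price index uses current-period quantities as weights.
ΣP(Period 1)·Q(Period 1) = 1.15×200 + 2.49×271 + 1.75×287 + 983.50×4 + 7.67×68 + 1.05×317 = 230 + 674.79 + 502.25 + 3934 + 521.56 + 332.85 = 6195.45
ΣP(Period 0)·Q(Period 1) = 1.26×200 + 2.42×271 + 1.56×287 + 793.29×4 + 5.30×68 + 1.16×317 = 252 + 655.82 + 447.72 + 3173.16 + 360.4 + 367.72 = 5256.82
Index = 6195.45 / 5256.82 × 100 = 117.8555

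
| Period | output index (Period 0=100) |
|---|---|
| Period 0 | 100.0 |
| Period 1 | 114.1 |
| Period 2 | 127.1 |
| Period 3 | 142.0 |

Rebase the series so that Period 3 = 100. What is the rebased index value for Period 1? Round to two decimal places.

80.35

Rebased(Period 1) = 114.1 / 142.0 × 100 = 80.3521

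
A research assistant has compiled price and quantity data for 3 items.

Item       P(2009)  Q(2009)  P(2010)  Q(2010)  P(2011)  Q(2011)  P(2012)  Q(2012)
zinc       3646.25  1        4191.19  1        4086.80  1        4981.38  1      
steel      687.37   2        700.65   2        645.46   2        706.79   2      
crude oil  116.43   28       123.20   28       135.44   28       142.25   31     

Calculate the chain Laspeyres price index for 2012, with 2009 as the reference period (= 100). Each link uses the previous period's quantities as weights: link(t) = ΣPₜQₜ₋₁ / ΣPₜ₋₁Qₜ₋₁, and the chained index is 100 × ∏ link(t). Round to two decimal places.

Link 2009→2010:
ΣP(2010)Q(2009) = 4191.19×1 + 700.65×2 + 123.20×28 = 4191.19 + 1401.3 + 3449.6 = 9042.09
ΣP(2009)Q(2009) = 3646.25×1 + 687.37×2 + 116.43×28 = 3646.25 + 1374.74 + 3260.04 = 8281.03
link = 9042.09/8281.03 = 1.091904
Link 2010→2011:
ΣP(2011)Q(2010) = 4086.80×1 + 645.46×2 + 135.44×28 = 4086.8 + 1290.92 + 3792.32 = 9170.04
ΣP(2010)Q(2010) = 4191.19×1 + 700.65×2 + 123.20×28 = 4191.19 + 1401.3 + 3449.6 = 9042.09
link = 9170.04/9042.09 = 1.014150
Link 2011→2012:
ΣP(2012)Q(2011) = 4981.38×1 + 706.79×2 + 142.25×28 = 4981.38 + 1413.58 + 3983 = 10377.96
ΣP(2011)Q(2011) = 4086.80×1 + 645.46×2 + 135.44×28 = 4086.8 + 1290.92 + 3792.32 = 9170.04
link = 10377.96/9170.04 = 1.131725
Chained index = 100 × 1.091904 × 1.014150 × 1.131725 = 125.3221

125.32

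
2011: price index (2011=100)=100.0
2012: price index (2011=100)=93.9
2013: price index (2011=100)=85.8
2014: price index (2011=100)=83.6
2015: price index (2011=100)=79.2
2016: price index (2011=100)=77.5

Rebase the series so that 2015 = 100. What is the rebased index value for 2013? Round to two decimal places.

Rebased(2013) = 85.8 / 79.2 × 100 = 108.3333

108.33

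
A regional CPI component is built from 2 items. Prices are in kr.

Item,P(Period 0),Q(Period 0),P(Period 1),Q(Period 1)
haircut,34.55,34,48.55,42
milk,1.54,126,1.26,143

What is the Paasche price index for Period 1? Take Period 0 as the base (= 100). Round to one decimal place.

Paasche price index uses current-period quantities as weights.
ΣP(Period 1)·Q(Period 1) = 48.55×42 + 1.26×143 = 2039.1 + 180.18 = 2219.28
ΣP(Period 0)·Q(Period 1) = 34.55×42 + 1.54×143 = 1451.1 + 220.22 = 1671.32
Index = 2219.28 / 1671.32 × 100 = 132.7861

132.8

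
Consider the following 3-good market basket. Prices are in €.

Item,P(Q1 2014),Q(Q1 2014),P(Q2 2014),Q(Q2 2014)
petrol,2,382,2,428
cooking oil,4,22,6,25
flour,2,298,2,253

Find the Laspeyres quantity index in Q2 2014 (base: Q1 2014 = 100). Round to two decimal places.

100.97

Laspeyres quantity index uses base-period prices as weights.
ΣP(Q1 2014)·Q(Q2 2014) = 2×428 + 4×25 + 2×253 = 856 + 100 + 506 = 1462
ΣP(Q1 2014)·Q(Q1 2014) = 2×382 + 4×22 + 2×298 = 764 + 88 + 596 = 1448
Index = 1462 / 1448 × 100 = 100.9669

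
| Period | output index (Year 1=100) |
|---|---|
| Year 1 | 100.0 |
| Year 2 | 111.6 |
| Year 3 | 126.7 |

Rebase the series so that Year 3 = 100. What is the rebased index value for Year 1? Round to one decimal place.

78.9

Rebased(Year 1) = 100.0 / 126.7 × 100 = 78.9266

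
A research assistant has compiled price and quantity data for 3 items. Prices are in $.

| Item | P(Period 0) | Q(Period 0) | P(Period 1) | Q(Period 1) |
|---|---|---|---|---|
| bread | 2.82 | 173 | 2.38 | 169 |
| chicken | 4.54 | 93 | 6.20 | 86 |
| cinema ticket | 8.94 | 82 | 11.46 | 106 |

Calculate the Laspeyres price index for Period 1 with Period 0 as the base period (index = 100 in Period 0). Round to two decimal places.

Laspeyres price index uses base-period quantities as weights.
ΣP(Period 1)·Q(Period 0) = 2.38×173 + 6.20×93 + 11.46×82 = 411.74 + 576.6 + 939.72 = 1928.06
ΣP(Period 0)·Q(Period 0) = 2.82×173 + 4.54×93 + 8.94×82 = 487.86 + 422.22 + 733.08 = 1643.16
Index = 1928.06 / 1643.16 × 100 = 117.3385

117.34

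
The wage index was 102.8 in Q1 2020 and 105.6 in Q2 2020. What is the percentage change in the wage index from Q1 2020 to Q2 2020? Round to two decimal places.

Change = (105.6 − 102.8) / 102.8 × 100
       = 2.8 / 102.8 × 100 = 2.7237%

2.72%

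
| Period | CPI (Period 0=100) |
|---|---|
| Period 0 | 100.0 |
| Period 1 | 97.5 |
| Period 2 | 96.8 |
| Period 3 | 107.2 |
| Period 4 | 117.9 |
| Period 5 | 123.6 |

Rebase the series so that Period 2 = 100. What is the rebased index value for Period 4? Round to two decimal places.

Rebased(Period 4) = 117.9 / 96.8 × 100 = 121.7975

121.80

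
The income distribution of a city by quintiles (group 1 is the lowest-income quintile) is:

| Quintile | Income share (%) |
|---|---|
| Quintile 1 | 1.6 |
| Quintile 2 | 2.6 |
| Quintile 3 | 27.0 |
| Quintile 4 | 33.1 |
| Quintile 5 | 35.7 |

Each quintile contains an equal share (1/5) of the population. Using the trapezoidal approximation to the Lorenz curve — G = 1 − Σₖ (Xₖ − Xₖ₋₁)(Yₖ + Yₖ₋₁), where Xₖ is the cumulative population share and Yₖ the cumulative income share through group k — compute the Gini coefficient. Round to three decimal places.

0.395

Cumulative income shares Yₖ: 0.0160, 0.0420, 0.3120, 0.6430, 1.0000
Σ (Xₖ−Xₖ₋₁)(Yₖ+Yₖ₋₁) = (1/5)(0.0160+0.0000) + (1/5)(0.0420+0.0160) + (1/5)(0.3120+0.0420) + (1/5)(0.6430+0.3120) + (1/5)(1.0000+0.6430)
  = 0.0032 + 0.0116 + 0.0708 + 0.1910 + 0.3286 = 0.6052
G = 1 − 0.6052 = 0.3948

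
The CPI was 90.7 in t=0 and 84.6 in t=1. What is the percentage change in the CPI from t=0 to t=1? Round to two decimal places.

-6.73%

Change = (84.6 − 90.7) / 90.7 × 100
       = -6.1 / 90.7 × 100 = -6.7255%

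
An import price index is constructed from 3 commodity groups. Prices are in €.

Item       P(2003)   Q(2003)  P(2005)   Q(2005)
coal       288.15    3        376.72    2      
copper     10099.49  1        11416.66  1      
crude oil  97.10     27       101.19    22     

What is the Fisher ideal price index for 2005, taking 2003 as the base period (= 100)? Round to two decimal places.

Laspeyres component (base-period weights):
ΣP(2005)Q(2003) = 376.72×3 + 11416.66×1 + 101.19×27 = 1130.16 + 11416.66 + 2732.13 = 15278.95
ΣP(2003)Q(2003) = 288.15×3 + 10099.49×1 + 97.10×27 = 864.45 + 10099.49 + 2621.7 = 13585.64
L = 15278.95 / 13585.64 × 100 = 112.4640
Paasche component (current-period weights):
ΣP(2005)Q(2005) = 376.72×2 + 11416.66×1 + 101.19×22 = 753.44 + 11416.66 + 2226.18 = 14396.28
ΣP(2003)Q(2005) = 288.15×2 + 10099.49×1 + 97.10×22 = 576.3 + 10099.49 + 2136.2 = 12811.99
P = 14396.28 / 12811.99 × 100 = 112.3657
Fisher = √(L × P) = √(112.4640 × 112.3657) = 112.4148

112.41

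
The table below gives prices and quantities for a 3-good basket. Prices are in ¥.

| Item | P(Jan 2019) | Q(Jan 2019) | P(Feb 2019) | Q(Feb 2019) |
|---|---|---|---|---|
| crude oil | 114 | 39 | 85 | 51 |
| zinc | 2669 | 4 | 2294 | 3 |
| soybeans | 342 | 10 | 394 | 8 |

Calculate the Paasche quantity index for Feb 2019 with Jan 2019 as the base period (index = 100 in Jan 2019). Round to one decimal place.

87.5

Paasche quantity index uses current-period prices as weights.
ΣP(Feb 2019)·Q(Feb 2019) = 85×51 + 2294×3 + 394×8 = 4335 + 6882 + 3152 = 14369
ΣP(Feb 2019)·Q(Jan 2019) = 85×39 + 2294×4 + 394×10 = 3315 + 9176 + 3940 = 16431
Index = 14369 / 16431 × 100 = 87.4506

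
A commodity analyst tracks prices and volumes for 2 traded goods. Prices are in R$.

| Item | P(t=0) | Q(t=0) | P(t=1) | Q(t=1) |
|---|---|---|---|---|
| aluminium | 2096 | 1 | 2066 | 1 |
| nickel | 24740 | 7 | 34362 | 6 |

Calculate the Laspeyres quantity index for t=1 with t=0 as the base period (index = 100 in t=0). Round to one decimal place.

85.9

Laspeyres quantity index uses base-period prices as weights.
ΣP(t=0)·Q(t=1) = 2096×1 + 24740×6 = 2096 + 148440 = 150536
ΣP(t=0)·Q(t=0) = 2096×1 + 24740×7 = 2096 + 173180 = 175276
Index = 150536 / 175276 × 100 = 85.8851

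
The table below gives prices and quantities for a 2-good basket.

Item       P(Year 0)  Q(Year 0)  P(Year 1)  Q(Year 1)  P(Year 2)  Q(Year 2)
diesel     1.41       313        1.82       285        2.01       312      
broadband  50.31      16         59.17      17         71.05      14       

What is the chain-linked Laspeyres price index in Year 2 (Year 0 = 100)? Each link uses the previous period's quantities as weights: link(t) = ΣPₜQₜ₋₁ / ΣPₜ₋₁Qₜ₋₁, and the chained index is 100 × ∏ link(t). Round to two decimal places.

142.11

Link Year 0→Year 1:
ΣP(Year 1)Q(Year 0) = 1.82×313 + 59.17×16 = 569.66 + 946.72 = 1516.38
ΣP(Year 0)Q(Year 0) = 1.41×313 + 50.31×16 = 441.33 + 804.96 = 1246.29
link = 1516.38/1246.29 = 1.216715
Link Year 1→Year 2:
ΣP(Year 2)Q(Year 1) = 2.01×285 + 71.05×17 = 572.85 + 1207.85 = 1780.7
ΣP(Year 1)Q(Year 1) = 1.82×285 + 59.17×17 = 518.7 + 1005.89 = 1524.59
link = 1780.7/1524.59 = 1.167986
Chained index = 100 × 1.216715 × 1.167986 = 142.1107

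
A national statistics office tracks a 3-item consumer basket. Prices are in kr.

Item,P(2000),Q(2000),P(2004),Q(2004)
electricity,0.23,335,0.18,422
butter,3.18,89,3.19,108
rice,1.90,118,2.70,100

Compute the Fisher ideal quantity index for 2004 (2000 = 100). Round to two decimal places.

106.03

Laspeyres component (base-period weights):
ΣP(2000)Q(2004) = 0.23×422 + 3.18×108 + 1.90×100 = 97.06 + 343.44 + 190 = 630.5
ΣP(2000)Q(2000) = 0.23×335 + 3.18×89 + 1.90×118 = 77.05 + 283.02 + 224.2 = 584.27
L = 630.5 / 584.27 × 100 = 107.9124
Paasche component (current-period weights):
ΣP(2004)Q(2004) = 0.18×422 + 3.19×108 + 2.70×100 = 75.96 + 344.52 + 270 = 690.48
ΣP(2004)Q(2000) = 0.18×335 + 3.19×89 + 2.70×118 = 60.3 + 283.91 + 318.6 = 662.81
P = 690.48 / 662.81 × 100 = 104.1747
Fisher = √(L × P) = √(107.9124 × 104.1747) = 106.0271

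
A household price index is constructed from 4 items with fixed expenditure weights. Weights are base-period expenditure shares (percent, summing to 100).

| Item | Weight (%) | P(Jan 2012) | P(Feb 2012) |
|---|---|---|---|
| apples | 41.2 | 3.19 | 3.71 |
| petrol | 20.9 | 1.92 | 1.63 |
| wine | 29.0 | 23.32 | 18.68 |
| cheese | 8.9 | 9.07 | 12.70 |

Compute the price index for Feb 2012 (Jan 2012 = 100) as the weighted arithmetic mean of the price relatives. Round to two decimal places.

apples: 41.2 × (3.71/3.19) = 41.2 × 1.163009 = 47.9160
petrol: 20.9 × (1.63/1.92) = 20.9 × 0.848958 = 17.7432
wine: 29.0 × (18.68/23.32) = 29.0 × 0.801029 = 23.2298
cheese: 8.9 × (12.70/9.07) = 8.9 × 1.400221 = 12.4620
Index = Σ wᵢ·(p₁ᵢ/p₀ᵢ) = 47.9160 + 17.7432 + 23.2298 + 12.4620 = 101.3510

101.35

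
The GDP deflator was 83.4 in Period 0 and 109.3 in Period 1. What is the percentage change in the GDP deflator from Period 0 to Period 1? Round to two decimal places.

31.06%

Change = (109.3 − 83.4) / 83.4 × 100
       = 25.9 / 83.4 × 100 = 31.0552%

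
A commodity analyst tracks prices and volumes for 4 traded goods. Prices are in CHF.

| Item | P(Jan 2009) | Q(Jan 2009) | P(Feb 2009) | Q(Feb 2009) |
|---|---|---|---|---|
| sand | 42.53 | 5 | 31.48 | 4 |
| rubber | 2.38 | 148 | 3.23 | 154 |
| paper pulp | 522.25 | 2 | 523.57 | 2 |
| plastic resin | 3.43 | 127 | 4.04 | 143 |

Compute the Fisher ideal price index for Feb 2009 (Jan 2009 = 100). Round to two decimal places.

107.94

Laspeyres component (base-period weights):
ΣP(Feb 2009)Q(Jan 2009) = 31.48×5 + 3.23×148 + 523.57×2 + 4.04×127 = 157.4 + 478.04 + 1047.14 + 513.08 = 2195.66
ΣP(Jan 2009)Q(Jan 2009) = 42.53×5 + 2.38×148 + 522.25×2 + 3.43×127 = 212.65 + 352.24 + 1044.5 + 435.61 = 2045
L = 2195.66 / 2045 × 100 = 107.3672
Paasche component (current-period weights):
ΣP(Feb 2009)Q(Feb 2009) = 31.48×4 + 3.23×154 + 523.57×2 + 4.04×143 = 125.92 + 497.42 + 1047.14 + 577.72 = 2248.2
ΣP(Jan 2009)Q(Feb 2009) = 42.53×4 + 2.38×154 + 522.25×2 + 3.43×143 = 170.12 + 366.52 + 1044.5 + 490.49 = 2071.63
P = 2248.2 / 2071.63 × 100 = 108.5232
Fisher = √(L × P) = √(107.3672 × 108.5232) = 107.9437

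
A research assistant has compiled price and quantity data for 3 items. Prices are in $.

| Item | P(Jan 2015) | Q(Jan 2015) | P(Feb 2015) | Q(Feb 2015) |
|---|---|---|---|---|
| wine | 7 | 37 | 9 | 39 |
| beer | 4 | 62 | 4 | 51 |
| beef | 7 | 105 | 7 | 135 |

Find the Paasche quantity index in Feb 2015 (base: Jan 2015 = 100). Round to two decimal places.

113.98

Paasche quantity index uses current-period prices as weights.
ΣP(Feb 2015)·Q(Feb 2015) = 9×39 + 4×51 + 7×135 = 351 + 204 + 945 = 1500
ΣP(Feb 2015)·Q(Jan 2015) = 9×37 + 4×62 + 7×105 = 333 + 248 + 735 = 1316
Index = 1500 / 1316 × 100 = 113.9818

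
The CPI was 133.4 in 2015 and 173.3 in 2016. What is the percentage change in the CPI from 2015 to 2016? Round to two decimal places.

29.91%

Change = (173.3 − 133.4) / 133.4 × 100
       = 39.9 / 133.4 × 100 = 29.9100%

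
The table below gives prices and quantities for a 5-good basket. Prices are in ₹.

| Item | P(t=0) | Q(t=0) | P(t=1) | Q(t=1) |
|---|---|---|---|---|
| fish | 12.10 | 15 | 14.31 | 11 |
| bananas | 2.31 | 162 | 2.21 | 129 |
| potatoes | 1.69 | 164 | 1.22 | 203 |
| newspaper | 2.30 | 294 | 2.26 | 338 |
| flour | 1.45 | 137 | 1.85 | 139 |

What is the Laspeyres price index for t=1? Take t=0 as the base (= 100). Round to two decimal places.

99.00

Laspeyres price index uses base-period quantities as weights.
ΣP(t=1)·Q(t=0) = 14.31×15 + 2.21×162 + 1.22×164 + 2.26×294 + 1.85×137 = 214.65 + 358.02 + 200.08 + 664.44 + 253.45 = 1690.64
ΣP(t=0)·Q(t=0) = 12.10×15 + 2.31×162 + 1.69×164 + 2.30×294 + 1.45×137 = 181.5 + 374.22 + 277.16 + 676.2 + 198.65 = 1707.73
Index = 1690.64 / 1707.73 × 100 = 98.9993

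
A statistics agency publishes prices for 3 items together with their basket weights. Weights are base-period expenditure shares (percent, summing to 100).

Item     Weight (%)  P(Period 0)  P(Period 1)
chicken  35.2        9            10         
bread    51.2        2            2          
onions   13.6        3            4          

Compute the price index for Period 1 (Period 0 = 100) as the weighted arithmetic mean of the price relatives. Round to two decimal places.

108.44

chicken: 35.2 × (10/9) = 35.2 × 1.111111 = 39.1111
bread: 51.2 × (2/2) = 51.2 × 1.000000 = 51.2000
onions: 13.6 × (4/3) = 13.6 × 1.333333 = 18.1333
Index = Σ wᵢ·(p₁ᵢ/p₀ᵢ) = 39.1111 + 51.2000 + 18.1333 = 108.4444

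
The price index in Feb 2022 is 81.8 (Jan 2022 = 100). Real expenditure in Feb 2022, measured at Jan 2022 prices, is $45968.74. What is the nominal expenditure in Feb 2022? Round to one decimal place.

37602.4

Nominal = Real × (Index/100) = 45968.74 × (81.8/100)
        = 45968.74 × 0.818 = 37602.4293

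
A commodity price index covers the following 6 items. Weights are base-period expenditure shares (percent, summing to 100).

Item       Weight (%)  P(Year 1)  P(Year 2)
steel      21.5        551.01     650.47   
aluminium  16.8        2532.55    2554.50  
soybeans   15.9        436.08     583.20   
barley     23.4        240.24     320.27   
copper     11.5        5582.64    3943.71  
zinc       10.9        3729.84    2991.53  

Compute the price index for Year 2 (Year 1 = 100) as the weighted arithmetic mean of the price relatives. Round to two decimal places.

111.65

steel: 21.5 × (650.47/551.01) = 21.5 × 1.180505 = 25.3809
aluminium: 16.8 × (2554.50/2532.55) = 16.8 × 1.008667 = 16.9456
soybeans: 15.9 × (583.20/436.08) = 15.9 × 1.337369 = 21.2642
barley: 23.4 × (320.27/240.24) = 23.4 × 1.333125 = 31.1951
copper: 11.5 × (3943.71/5582.64) = 11.5 × 0.706424 = 8.1239
zinc: 10.9 × (2991.53/3729.84) = 10.9 × 0.802053 = 8.7424
Index = Σ wᵢ·(p₁ᵢ/p₀ᵢ) = 25.3809 + 16.9456 + 21.2642 + 31.1951 + 8.1239 + 8.7424 = 111.6520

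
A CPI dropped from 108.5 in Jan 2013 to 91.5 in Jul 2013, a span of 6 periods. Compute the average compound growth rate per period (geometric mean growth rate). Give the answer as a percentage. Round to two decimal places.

Growth factor = (91.5/108.5)^(1/6) = (0.843318)^(1/6) = 0.971998
Growth rate = 0.971998 − 1 = -0.028002 = -2.8002%

-2.80%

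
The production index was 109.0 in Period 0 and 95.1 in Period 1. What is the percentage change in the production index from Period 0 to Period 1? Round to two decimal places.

Change = (95.1 − 109.0) / 109.0 × 100
       = -13.9 / 109.0 × 100 = -12.7523%

-12.75%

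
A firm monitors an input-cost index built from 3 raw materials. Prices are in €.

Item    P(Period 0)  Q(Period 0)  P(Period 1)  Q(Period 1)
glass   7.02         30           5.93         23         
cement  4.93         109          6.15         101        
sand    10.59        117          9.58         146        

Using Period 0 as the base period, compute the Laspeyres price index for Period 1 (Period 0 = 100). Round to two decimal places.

Laspeyres price index uses base-period quantities as weights.
ΣP(Period 1)·Q(Period 0) = 5.93×30 + 6.15×109 + 9.58×117 = 177.9 + 670.35 + 1120.86 = 1969.11
ΣP(Period 0)·Q(Period 0) = 7.02×30 + 4.93×109 + 10.59×117 = 210.6 + 537.37 + 1239.03 = 1987
Index = 1969.11 / 1987 × 100 = 99.0996

99.10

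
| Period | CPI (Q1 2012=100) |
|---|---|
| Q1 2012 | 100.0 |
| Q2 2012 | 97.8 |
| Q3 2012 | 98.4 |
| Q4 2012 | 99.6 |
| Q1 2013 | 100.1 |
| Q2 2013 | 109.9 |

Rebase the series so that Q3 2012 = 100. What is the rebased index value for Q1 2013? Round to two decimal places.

101.73

Rebased(Q1 2013) = 100.1 / 98.4 × 100 = 101.7276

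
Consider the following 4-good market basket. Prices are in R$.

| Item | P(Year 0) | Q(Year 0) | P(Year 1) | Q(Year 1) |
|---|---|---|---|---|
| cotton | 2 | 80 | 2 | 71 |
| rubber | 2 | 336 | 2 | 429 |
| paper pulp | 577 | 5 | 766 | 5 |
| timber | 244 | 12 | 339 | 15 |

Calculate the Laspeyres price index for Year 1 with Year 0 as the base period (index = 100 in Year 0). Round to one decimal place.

Laspeyres price index uses base-period quantities as weights.
ΣP(Year 1)·Q(Year 0) = 2×80 + 2×336 + 766×5 + 339×12 = 160 + 672 + 3830 + 4068 = 8730
ΣP(Year 0)·Q(Year 0) = 2×80 + 2×336 + 577×5 + 244×12 = 160 + 672 + 2885 + 2928 = 6645
Index = 8730 / 6645 × 100 = 131.3770

131.4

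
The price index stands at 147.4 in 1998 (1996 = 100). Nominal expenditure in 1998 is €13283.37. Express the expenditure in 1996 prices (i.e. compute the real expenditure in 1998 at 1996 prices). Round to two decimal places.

Real = Nominal ÷ (Index/100) = 13283.37 ÷ (147.4/100)
     = 13283.37 ÷ 1.474 = 9011.7843

9011.78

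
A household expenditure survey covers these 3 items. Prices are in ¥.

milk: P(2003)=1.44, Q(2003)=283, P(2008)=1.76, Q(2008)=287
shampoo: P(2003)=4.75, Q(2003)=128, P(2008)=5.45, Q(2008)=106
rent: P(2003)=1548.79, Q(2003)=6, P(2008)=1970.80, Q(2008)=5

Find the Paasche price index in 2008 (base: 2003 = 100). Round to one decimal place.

Paasche price index uses current-period quantities as weights.
ΣP(2008)·Q(2008) = 1.76×287 + 5.45×106 + 1970.80×5 = 505.12 + 577.7 + 9854 = 10936.82
ΣP(2003)·Q(2008) = 1.44×287 + 4.75×106 + 1548.79×5 = 413.28 + 503.5 + 7743.95 = 8660.73
Index = 10936.82 / 8660.73 × 100 = 126.2806

126.3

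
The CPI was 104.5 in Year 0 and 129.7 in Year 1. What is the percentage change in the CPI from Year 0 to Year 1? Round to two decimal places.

Change = (129.7 − 104.5) / 104.5 × 100
       = 25.2 / 104.5 × 100 = 24.1148%

24.11%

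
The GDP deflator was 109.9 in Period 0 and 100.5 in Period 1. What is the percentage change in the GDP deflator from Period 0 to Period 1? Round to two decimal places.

-8.55%

Change = (100.5 − 109.9) / 109.9 × 100
       = -9.4 / 109.9 × 100 = -8.5532%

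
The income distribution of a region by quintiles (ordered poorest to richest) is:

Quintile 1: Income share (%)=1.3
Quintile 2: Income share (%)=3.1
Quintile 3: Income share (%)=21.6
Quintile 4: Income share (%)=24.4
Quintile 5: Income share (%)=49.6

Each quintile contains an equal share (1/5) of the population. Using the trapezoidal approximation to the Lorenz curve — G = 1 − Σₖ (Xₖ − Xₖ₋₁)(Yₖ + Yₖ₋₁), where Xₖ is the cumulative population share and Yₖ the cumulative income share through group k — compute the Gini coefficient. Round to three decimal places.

0.472

Cumulative income shares Yₖ: 0.0130, 0.0440, 0.2600, 0.5040, 1.0000
Σ (Xₖ−Xₖ₋₁)(Yₖ+Yₖ₋₁) = (1/5)(0.0130+0.0000) + (1/5)(0.0440+0.0130) + (1/5)(0.2600+0.0440) + (1/5)(0.5040+0.2600) + (1/5)(1.0000+0.5040)
  = 0.0026 + 0.0114 + 0.0608 + 0.1528 + 0.3008 = 0.5284
G = 1 − 0.5284 = 0.4716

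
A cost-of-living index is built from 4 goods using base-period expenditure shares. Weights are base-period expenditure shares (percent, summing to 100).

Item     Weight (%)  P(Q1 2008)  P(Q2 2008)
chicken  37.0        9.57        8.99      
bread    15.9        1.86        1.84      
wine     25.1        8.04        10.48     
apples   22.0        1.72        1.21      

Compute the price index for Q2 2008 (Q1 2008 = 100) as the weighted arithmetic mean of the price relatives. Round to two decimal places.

98.68

chicken: 37.0 × (8.99/9.57) = 37.0 × 0.939394 = 34.7576
bread: 15.9 × (1.84/1.86) = 15.9 × 0.989247 = 15.7290
wine: 25.1 × (10.48/8.04) = 25.1 × 1.303483 = 32.7174
apples: 22.0 × (1.21/1.72) = 22.0 × 0.703488 = 15.4767
Index = Σ wᵢ·(p₁ᵢ/p₀ᵢ) = 34.7576 + 15.7290 + 32.7174 + 15.4767 = 98.6808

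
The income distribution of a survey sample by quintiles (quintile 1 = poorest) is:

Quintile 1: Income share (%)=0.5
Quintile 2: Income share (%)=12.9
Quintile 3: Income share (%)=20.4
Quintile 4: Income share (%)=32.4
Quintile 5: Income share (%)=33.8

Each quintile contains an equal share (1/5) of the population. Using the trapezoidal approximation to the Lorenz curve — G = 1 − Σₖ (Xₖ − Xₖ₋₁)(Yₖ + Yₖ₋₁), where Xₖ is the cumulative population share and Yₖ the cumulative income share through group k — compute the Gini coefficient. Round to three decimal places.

0.344

Cumulative income shares Yₖ: 0.0050, 0.1340, 0.3380, 0.6620, 1.0000
Σ (Xₖ−Xₖ₋₁)(Yₖ+Yₖ₋₁) = (1/5)(0.0050+0.0000) + (1/5)(0.1340+0.0050) + (1/5)(0.3380+0.1340) + (1/5)(0.6620+0.3380) + (1/5)(1.0000+0.6620)
  = 0.0010 + 0.0278 + 0.0944 + 0.2000 + 0.3324 = 0.6556
G = 1 − 0.6556 = 0.3444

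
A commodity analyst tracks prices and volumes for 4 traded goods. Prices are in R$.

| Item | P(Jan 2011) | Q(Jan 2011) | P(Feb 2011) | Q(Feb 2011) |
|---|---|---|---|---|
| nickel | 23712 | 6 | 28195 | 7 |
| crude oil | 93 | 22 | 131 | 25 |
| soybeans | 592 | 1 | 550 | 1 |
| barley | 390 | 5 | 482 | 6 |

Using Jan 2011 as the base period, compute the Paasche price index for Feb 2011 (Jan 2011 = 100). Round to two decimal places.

119.18

Paasche price index uses current-period quantities as weights.
ΣP(Feb 2011)·Q(Feb 2011) = 28195×7 + 131×25 + 550×1 + 482×6 = 197365 + 3275 + 550 + 2892 = 204082
ΣP(Jan 2011)·Q(Feb 2011) = 23712×7 + 93×25 + 592×1 + 390×6 = 165984 + 2325 + 592 + 2340 = 171241
Index = 204082 / 171241 × 100 = 119.1782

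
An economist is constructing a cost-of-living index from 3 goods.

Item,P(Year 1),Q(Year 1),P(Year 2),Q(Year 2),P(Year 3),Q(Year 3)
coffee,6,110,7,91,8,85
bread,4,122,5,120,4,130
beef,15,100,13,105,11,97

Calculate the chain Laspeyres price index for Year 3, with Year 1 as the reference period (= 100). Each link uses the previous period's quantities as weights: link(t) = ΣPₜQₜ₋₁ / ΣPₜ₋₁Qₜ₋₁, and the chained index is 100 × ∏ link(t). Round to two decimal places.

91.91

Link Year 1→Year 2:
ΣP(Year 2)Q(Year 1) = 7×110 + 5×122 + 13×100 = 770 + 610 + 1300 = 2680
ΣP(Year 1)Q(Year 1) = 6×110 + 4×122 + 15×100 = 660 + 488 + 1500 = 2648
link = 2680/2648 = 1.012085
Link Year 2→Year 3:
ΣP(Year 3)Q(Year 2) = 8×91 + 4×120 + 11×105 = 728 + 480 + 1155 = 2363
ΣP(Year 2)Q(Year 2) = 7×91 + 5×120 + 13×105 = 637 + 600 + 1365 = 2602
link = 2363/2602 = 0.908148
Chained index = 100 × 1.012085 × 0.908148 = 91.9122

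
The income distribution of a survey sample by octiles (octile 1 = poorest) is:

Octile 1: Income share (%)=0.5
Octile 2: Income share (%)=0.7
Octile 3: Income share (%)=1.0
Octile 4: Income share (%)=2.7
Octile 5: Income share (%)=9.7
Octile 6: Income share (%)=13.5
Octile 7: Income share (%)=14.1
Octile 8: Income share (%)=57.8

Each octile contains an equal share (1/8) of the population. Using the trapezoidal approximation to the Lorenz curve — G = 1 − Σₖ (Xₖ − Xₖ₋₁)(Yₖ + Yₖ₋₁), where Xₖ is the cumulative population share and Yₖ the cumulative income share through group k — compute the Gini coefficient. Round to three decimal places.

0.641

Cumulative income shares Yₖ: 0.0050, 0.0120, 0.0220, 0.0490, 0.1460, 0.2810, 0.4220, 1.0000
Σ (Xₖ−Xₖ₋₁)(Yₖ+Yₖ₋₁) = (1/8)(0.0050+0.0000) + (1/8)(0.0120+0.0050) + (1/8)(0.0220+0.0120) + (1/8)(0.0490+0.0220) + (1/8)(0.1460+0.0490) + (1/8)(0.2810+0.1460) + (1/8)(0.4220+0.2810) + (1/8)(1.0000+0.4220)
  = 0.0006 + 0.0021 + 0.0043 + 0.0089 + 0.0244 + 0.0534 + 0.0879 + 0.1778 = 0.3593
G = 1 − 0.3593 = 0.6407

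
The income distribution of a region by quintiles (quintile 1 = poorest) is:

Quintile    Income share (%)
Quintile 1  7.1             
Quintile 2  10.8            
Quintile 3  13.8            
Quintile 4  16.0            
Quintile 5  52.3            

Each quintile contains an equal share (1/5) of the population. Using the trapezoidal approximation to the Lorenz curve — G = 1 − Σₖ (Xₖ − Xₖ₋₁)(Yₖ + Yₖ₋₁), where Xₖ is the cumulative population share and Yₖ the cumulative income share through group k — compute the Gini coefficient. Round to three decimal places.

0.382

Cumulative income shares Yₖ: 0.0710, 0.1790, 0.3170, 0.4770, 1.0000
Σ (Xₖ−Xₖ₋₁)(Yₖ+Yₖ₋₁) = (1/5)(0.0710+0.0000) + (1/5)(0.1790+0.0710) + (1/5)(0.3170+0.1790) + (1/5)(0.4770+0.3170) + (1/5)(1.0000+0.4770)
  = 0.0142 + 0.0500 + 0.0992 + 0.1588 + 0.2954 = 0.6176
G = 1 − 0.6176 = 0.3824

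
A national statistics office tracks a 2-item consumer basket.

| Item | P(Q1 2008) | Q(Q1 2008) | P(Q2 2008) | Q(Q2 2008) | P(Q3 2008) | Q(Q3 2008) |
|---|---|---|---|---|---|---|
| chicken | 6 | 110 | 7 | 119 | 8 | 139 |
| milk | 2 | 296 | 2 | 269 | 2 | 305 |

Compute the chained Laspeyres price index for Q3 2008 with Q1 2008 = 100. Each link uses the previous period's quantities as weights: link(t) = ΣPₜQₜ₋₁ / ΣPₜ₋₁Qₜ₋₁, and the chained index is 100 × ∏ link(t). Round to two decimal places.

Link Q1 2008→Q2 2008:
ΣP(Q2 2008)Q(Q1 2008) = 7×110 + 2×296 = 770 + 592 = 1362
ΣP(Q1 2008)Q(Q1 2008) = 6×110 + 2×296 = 660 + 592 = 1252
link = 1362/1252 = 1.087859
Link Q2 2008→Q3 2008:
ΣP(Q3 2008)Q(Q2 2008) = 8×119 + 2×269 = 952 + 538 = 1490
ΣP(Q2 2008)Q(Q2 2008) = 7×119 + 2×269 = 833 + 538 = 1371
link = 1490/1371 = 1.086798
Chained index = 100 × 1.087859 × 1.086798 = 118.2283

118.23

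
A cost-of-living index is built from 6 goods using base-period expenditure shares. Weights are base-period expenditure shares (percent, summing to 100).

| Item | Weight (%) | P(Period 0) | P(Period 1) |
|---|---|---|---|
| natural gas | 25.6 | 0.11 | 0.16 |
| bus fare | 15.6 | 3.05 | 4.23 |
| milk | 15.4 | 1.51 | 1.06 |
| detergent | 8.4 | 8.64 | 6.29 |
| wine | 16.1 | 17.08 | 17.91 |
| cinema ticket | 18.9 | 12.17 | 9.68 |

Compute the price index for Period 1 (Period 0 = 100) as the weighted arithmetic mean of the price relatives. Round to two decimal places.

107.71

natural gas: 25.6 × (0.16/0.11) = 25.6 × 1.454545 = 37.2364
bus fare: 15.6 × (4.23/3.05) = 15.6 × 1.386885 = 21.6354
milk: 15.4 × (1.06/1.51) = 15.4 × 0.701987 = 10.8106
detergent: 8.4 × (6.29/8.64) = 8.4 × 0.728009 = 6.1153
wine: 16.1 × (17.91/17.08) = 16.1 × 1.048595 = 16.8824
cinema ticket: 18.9 × (9.68/12.17) = 18.9 × 0.795399 = 15.0330
Index = Σ wᵢ·(p₁ᵢ/p₀ᵢ) = 37.2364 + 21.6354 + 10.8106 + 6.1153 + 16.8824 + 15.0330 = 107.7131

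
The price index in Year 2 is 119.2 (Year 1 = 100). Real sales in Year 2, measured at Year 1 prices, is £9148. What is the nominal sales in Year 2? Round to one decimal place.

10904.4

Nominal = Real × (Index/100) = 9148 × (119.2/100)
        = 9148 × 1.192 = 10904.4160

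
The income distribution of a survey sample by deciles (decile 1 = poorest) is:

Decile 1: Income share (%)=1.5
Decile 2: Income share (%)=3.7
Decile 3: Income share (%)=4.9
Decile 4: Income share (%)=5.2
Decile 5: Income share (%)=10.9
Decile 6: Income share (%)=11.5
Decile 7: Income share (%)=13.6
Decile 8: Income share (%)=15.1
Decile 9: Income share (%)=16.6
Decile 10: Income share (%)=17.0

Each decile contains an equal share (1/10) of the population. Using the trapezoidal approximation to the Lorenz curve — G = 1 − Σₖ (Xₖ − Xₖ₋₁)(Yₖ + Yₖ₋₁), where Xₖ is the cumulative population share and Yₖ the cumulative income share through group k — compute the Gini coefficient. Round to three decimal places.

0.307

Cumulative income shares Yₖ: 0.0150, 0.0520, 0.1010, 0.1530, 0.2620, 0.3770, 0.5130, 0.6640, 0.8300, 1.0000
Σ (Xₖ−Xₖ₋₁)(Yₖ+Yₖ₋₁) = (1/10)(0.0150+0.0000) + (1/10)(0.0520+0.0150) + (1/10)(0.1010+0.0520) + (1/10)(0.1530+0.1010) + (1/10)(0.2620+0.1530) + (1/10)(0.3770+0.2620) + (1/10)(0.5130+0.3770) + (1/10)(0.6640+0.5130) + (1/10)(0.8300+0.6640) + (1/10)(1.0000+0.8300)
  = 0.0015 + 0.0067 + 0.0153 + 0.0254 + 0.0415 + 0.0639 + 0.0890 + 0.1177 + 0.1494 + 0.1830 = 0.6934
G = 1 − 0.6934 = 0.3066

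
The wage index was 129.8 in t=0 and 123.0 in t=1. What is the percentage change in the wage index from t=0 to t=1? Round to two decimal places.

-5.24%

Change = (123.0 − 129.8) / 129.8 × 100
       = -6.8 / 129.8 × 100 = -5.2388%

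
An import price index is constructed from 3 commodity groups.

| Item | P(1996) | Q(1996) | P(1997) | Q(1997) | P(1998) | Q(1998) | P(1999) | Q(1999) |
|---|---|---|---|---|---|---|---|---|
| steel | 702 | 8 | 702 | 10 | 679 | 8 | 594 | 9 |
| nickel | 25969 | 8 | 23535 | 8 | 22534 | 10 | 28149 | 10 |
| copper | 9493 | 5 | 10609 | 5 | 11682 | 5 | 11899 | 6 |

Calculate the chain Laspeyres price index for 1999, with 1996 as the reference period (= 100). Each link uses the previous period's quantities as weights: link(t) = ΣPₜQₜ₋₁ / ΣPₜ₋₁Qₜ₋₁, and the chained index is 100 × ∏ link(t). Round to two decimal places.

111.88

Link 1996→1997:
ΣP(1997)Q(1996) = 702×8 + 23535×8 + 10609×5 = 5616 + 188280 + 53045 = 246941
ΣP(1996)Q(1996) = 702×8 + 25969×8 + 9493×5 = 5616 + 207752 + 47465 = 260833
link = 246941/260833 = 0.946740
Link 1997→1998:
ΣP(1998)Q(1997) = 679×10 + 22534×8 + 11682×5 = 6790 + 180272 + 58410 = 245472
ΣP(1997)Q(1997) = 702×10 + 23535×8 + 10609×5 = 7020 + 188280 + 53045 = 248345
link = 245472/248345 = 0.988431
Link 1998→1999:
ΣP(1999)Q(1998) = 594×8 + 28149×10 + 11899×5 = 4752 + 281490 + 59495 = 345737
ΣP(1998)Q(1998) = 679×8 + 22534×10 + 11682×5 = 5432 + 225340 + 58410 = 289182
link = 345737/289182 = 1.195569
Chained index = 100 × 0.946740 × 0.988431 × 1.195569 = 111.8798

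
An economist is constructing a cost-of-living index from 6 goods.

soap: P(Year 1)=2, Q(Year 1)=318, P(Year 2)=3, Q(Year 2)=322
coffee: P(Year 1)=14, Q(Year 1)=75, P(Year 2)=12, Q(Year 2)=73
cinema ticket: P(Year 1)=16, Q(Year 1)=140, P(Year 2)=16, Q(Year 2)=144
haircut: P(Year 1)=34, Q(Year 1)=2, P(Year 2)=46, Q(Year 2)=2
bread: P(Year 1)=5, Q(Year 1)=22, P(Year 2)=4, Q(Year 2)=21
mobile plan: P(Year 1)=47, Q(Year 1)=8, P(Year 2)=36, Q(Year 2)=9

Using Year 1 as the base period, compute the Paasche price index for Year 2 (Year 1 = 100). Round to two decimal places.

101.75

Paasche price index uses current-period quantities as weights.
ΣP(Year 2)·Q(Year 2) = 3×322 + 12×73 + 16×144 + 46×2 + 4×21 + 36×9 = 966 + 876 + 2304 + 92 + 84 + 324 = 4646
ΣP(Year 1)·Q(Year 2) = 2×322 + 14×73 + 16×144 + 34×2 + 5×21 + 47×9 = 644 + 1022 + 2304 + 68 + 105 + 423 = 4566
Index = 4646 / 4566 × 100 = 101.7521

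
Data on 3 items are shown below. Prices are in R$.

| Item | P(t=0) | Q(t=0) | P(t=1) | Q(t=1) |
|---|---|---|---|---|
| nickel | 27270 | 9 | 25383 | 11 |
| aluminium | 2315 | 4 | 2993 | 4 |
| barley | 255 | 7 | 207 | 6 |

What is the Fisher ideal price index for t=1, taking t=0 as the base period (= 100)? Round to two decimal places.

94.20

Laspeyres component (base-period weights):
ΣP(t=1)Q(t=0) = 25383×9 + 2993×4 + 207×7 = 228447 + 11972 + 1449 = 241868
ΣP(t=0)Q(t=0) = 27270×9 + 2315×4 + 255×7 = 245430 + 9260 + 1785 = 256475
L = 241868 / 256475 × 100 = 94.3047
Paasche component (current-period weights):
ΣP(t=1)Q(t=1) = 25383×11 + 2993×4 + 207×6 = 279213 + 11972 + 1242 = 292427
ΣP(t=0)Q(t=1) = 27270×11 + 2315×4 + 255×6 = 299970 + 9260 + 1530 = 310760
P = 292427 / 310760 × 100 = 94.1006
Fisher = √(L × P) = √(94.3047 × 94.1006) = 94.2026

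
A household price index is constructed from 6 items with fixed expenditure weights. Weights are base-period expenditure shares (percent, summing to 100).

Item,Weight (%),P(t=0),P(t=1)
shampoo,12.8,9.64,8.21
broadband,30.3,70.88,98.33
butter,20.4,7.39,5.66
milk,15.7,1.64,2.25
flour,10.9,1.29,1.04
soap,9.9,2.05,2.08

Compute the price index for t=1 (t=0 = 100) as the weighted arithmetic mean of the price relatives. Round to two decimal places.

shampoo: 12.8 × (8.21/9.64) = 12.8 × 0.851660 = 10.9012
broadband: 30.3 × (98.33/70.88) = 30.3 × 1.387274 = 42.0344
butter: 20.4 × (5.66/7.39) = 20.4 × 0.765900 = 15.6244
milk: 15.7 × (2.25/1.64) = 15.7 × 1.371951 = 21.5396
flour: 10.9 × (1.04/1.29) = 10.9 × 0.806202 = 8.7876
soap: 9.9 × (2.08/2.05) = 9.9 × 1.014634 = 10.0449
Index = Σ wᵢ·(p₁ᵢ/p₀ᵢ) = 10.9012 + 42.0344 + 15.6244 + 21.5396 + 8.7876 + 10.0449 = 108.9321

108.93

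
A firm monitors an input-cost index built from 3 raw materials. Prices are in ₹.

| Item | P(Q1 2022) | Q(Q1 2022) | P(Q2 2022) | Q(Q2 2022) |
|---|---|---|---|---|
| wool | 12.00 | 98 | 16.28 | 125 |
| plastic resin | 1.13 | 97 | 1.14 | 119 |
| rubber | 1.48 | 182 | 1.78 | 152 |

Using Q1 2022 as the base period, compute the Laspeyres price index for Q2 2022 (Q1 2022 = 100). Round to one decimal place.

130.5

Laspeyres price index uses base-period quantities as weights.
ΣP(Q2 2022)·Q(Q1 2022) = 16.28×98 + 1.14×97 + 1.78×182 = 1595.44 + 110.58 + 323.96 = 2029.98
ΣP(Q1 2022)·Q(Q1 2022) = 12.00×98 + 1.13×97 + 1.48×182 = 1176 + 109.61 + 269.36 = 1554.97
Index = 2029.98 / 1554.97 × 100 = 130.5479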